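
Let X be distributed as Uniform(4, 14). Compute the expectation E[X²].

Using the identity E[X²] = Var(X) + (E[X])²:
E[X] = 9
Var(X) = \frac{25}{3}
E[X²] = \frac{25}{3} + (9)²
= \frac{268}{3}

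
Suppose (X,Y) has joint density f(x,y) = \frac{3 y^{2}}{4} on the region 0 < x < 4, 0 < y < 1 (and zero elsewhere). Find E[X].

f_X(x) = ∫_0^1 \frac{3 y^{2}}{4} dy = \frac{1}{4}
E[X] = ∫_0^4 x × (\frac{1}{4}) dx = 2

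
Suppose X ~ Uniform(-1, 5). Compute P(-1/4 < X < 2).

P(-1/4 < X < 2) = ∫_{-1/4}^{2} f(x) dx
where f(x) = \frac{1}{6}
= \frac{3}{8}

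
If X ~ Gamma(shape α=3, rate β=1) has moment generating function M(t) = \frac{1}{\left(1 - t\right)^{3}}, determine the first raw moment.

To find E[X], compute M^(1)(0):
M^(1)(t) = \frac{3}{\left(1 - t\right)^{4}}
M^(1)(0) = 3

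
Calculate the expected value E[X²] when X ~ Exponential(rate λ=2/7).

Using the identity E[X²] = Var(X) + (E[X])²:
E[X] = \frac{7}{2}
Var(X) = \frac{49}{4}
E[X²] = \frac{49}{4} + (\frac{7}{2})²
= \frac{49}{2}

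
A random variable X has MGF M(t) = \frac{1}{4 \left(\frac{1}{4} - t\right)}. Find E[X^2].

To find E[X^2], compute M^(2)(0):
M^(1)(t) = \frac{1}{4 \left(\frac{1}{4} - t\right)^{2}}
M^(2)(t) = \frac{1}{2 \left(\frac{1}{4} - t\right)^{3}}
M^(2)(0) = 32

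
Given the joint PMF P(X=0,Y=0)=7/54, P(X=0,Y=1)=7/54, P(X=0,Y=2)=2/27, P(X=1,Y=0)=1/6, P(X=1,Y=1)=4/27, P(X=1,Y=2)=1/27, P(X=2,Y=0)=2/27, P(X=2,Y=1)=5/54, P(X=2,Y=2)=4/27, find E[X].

First find marginal of X:
P(X=0) = 1/3
P(X=1) = 19/54
P(X=2) = 17/54
E[X] = 0 × 1/3 + 1 × 19/54 + 2 × 17/54 = 53/54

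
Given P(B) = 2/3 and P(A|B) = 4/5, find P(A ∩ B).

By definition, P(A|B) = P(A ∩ B) / P(B)
So P(A ∩ B) = P(A|B) × P(B)
= 4/5 × 2/3
= 8/15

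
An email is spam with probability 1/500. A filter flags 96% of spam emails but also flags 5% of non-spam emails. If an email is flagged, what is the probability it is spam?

Let D = the rare event, + = positive/flagged.
P(D) = 1/500
P(+|D) = 96/100 = 24/25
P(+|D') = 5/100 = 1/20
P(+) = P(+|D)P(D) + P(+|D')P(D')
     = \frac{24}{25} × \frac{1}{500} + \frac{1}{20} × \frac{499}{500}
     = \frac{2591}{50000}
P(D|+) = P(+|D)P(D)/P(+) = \frac{96}{2591}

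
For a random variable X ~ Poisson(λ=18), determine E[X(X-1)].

E[X(X-1)] = E[X² - X] = E[X²] - E[X]
E[X] = 18
E[X²] = Var(X) + (E[X])² = 18 + (18)² = 342
E[X(X-1)] = 342 - 18 = 324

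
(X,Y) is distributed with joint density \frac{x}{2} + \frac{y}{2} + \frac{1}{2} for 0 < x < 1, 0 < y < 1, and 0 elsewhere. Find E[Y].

E[Y] = ∫_0^1 ∫_0^1 y × f(x,y) dx dy
= \frac{13}{24}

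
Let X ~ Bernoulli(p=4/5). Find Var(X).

For X ~ Bernoulli(p=4/5):
Var(X) = \frac{4}{25}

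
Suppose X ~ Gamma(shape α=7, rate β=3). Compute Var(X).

For X ~ Gamma(shape α=7, rate β=3):
Var(X) = \frac{7}{9}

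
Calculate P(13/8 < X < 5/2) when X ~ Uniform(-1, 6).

P(13/8 < X < 5/2) = ∫_{13/8}^{5/2} f(x) dx
where f(x) = \frac{1}{7}
= \frac{1}{8}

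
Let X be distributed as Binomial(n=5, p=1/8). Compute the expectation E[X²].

Using the identity E[X²] = Var(X) + (E[X])²:
E[X] = \frac{5}{8}
Var(X) = \frac{35}{64}
E[X²] = \frac{35}{64} + (\frac{5}{8})²
= \frac{15}{16}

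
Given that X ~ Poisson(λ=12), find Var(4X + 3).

For X ~ Poisson(λ=12):
Var(X) = 12
Var(4X + 3) = (4)² × Var(X) = 16 × 12 = 192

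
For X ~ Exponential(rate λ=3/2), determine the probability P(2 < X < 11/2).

P(2 < X < 11/2) = ∫_{2}^{11/2} f(x) dx
where f(x) = \frac{3 e^{- \frac{3 x}{2}}}{2}
= - \frac{1}{e^{\frac{33}{4}}} + e^{-3}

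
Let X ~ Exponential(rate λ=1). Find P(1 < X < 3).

P(1 < X < 3) = ∫_{1}^{3} f(x) dx
where f(x) = e^{- x}
= - \frac{1 - e^{2}}{e^{3}}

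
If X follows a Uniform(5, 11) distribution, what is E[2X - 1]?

For X ~ Uniform(5, 11):
E[X] = 8
E[2X - 1] = 2 × E[X] - 1 = 15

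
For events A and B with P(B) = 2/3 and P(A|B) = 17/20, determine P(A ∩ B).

By definition, P(A|B) = P(A ∩ B) / P(B)
So P(A ∩ B) = P(A|B) × P(B)
= 17/20 × 2/3
= 17/30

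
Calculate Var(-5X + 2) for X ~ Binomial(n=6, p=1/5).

For X ~ Binomial(n=6, p=1/5):
Var(X) = \frac{24}{25}
Var(-5X + 2) = (-5)² × Var(X) = 25 × \frac{24}{25} = 24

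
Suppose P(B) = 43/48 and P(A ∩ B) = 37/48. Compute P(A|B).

P(A|B) = P(A ∩ B) / P(B)
= (37/48) / (43/48)
= 37/43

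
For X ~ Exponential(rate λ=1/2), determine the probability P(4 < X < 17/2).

P(4 < X < 17/2) = ∫_{4}^{17/2} f(x) dx
where f(x) = \frac{e^{- \frac{x}{2}}}{2}
= - \frac{1}{e^{\frac{17}{4}}} + e^{-2}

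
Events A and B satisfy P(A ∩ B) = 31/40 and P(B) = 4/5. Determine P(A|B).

P(A|B) = P(A ∩ B) / P(B)
= (31/40) / (4/5)
= 31/32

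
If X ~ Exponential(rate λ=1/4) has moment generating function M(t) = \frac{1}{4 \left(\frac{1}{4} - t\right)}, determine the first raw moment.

To find E[X], compute M^(1)(0):
M^(1)(t) = \frac{1}{4 \left(\frac{1}{4} - t\right)^{2}}
M^(1)(0) = 4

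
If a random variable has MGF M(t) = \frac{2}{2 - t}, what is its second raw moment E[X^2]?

To find E[X^2], compute M^(2)(0):
M^(1)(t) = \frac{2}{\left(2 - t\right)^{2}}
M^(2)(t) = \frac{4}{\left(2 - t\right)^{3}}
M^(2)(0) = \frac{1}{2}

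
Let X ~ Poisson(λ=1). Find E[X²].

Using the identity E[X²] = Var(X) + (E[X])²:
E[X] = 1
Var(X) = 1
E[X²] = 1 + (1)²
= 2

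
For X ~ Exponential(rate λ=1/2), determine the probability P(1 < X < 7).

P(1 < X < 7) = ∫_{1}^{7} f(x) dx
where f(x) = \frac{e^{- \frac{x}{2}}}{2}
= - \frac{1 - e^{3}}{e^{\frac{7}{2}}}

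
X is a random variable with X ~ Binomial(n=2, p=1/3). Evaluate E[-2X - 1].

For X ~ Binomial(n=2, p=1/3):
E[X] = \frac{2}{3}
E[-2X - 1] = -2 × E[X] - 1 = - \frac{7}{3}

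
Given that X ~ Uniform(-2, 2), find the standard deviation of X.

For X ~ Uniform(-2, 2):
Var(X) = \frac{4}{3}
SD(X) = √(Var(X)) = √(\frac{4}{3}) = \frac{2 \sqrt{3}}{3}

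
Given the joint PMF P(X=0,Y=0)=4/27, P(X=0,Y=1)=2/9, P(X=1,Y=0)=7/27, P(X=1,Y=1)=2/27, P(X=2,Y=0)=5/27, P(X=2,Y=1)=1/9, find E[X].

First find marginal of X:
P(X=0) = 10/27
P(X=1) = 1/3
P(X=2) = 8/27
E[X] = 0 × 10/27 + 1 × 1/3 + 2 × 8/27 = 25/27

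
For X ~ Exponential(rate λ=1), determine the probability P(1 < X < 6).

P(1 < X < 6) = ∫_{1}^{6} f(x) dx
where f(x) = e^{- x}
= - \frac{1 - e^{5}}{e^{6}}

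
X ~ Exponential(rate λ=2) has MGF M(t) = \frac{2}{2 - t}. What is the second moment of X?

To find E[X^2], compute M^(2)(0):
M^(1)(t) = \frac{2}{\left(2 - t\right)^{2}}
M^(2)(t) = \frac{4}{\left(2 - t\right)^{3}}
M^(2)(0) = \frac{1}{2}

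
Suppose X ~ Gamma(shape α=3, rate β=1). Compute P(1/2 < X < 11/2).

P(1/2 < X < 11/2) = ∫_{1/2}^{11/2} f(x) dx
where f(x) = \frac{x^{2} e^{- x}}{2}
= \frac{-173 + 13 e^{5}}{8 e^{\frac{11}{2}}}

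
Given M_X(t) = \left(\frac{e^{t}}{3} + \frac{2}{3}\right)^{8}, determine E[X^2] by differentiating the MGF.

To find E[X^2], compute M^(2)(0):
M^(1)(t) = \frac{8 \left(\frac{e^{t}}{3} + \frac{2}{3}\right)^{7} e^{t}}{3}
M^(2)(t) = \frac{8 \left(\frac{e^{t}}{3} + \frac{2}{3}\right)^{7} e^{t}}{3} + \frac{56 \left(\frac{e^{t}}{3} + \frac{2}{3}\right)^{6} e^{2 t}}{9}
M^(2)(0) = \frac{80}{9}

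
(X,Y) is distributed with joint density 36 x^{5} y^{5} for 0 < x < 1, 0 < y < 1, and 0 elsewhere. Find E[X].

E[X] = ∫_0^1 ∫_0^1 x × f(x,y) dy dx
= ∫_0^1 ∫_0^1 x × (36 x^{5} y^{5}) dy dx
= \frac{6}{7}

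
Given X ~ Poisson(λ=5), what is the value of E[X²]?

Using the identity E[X²] = Var(X) + (E[X])²:
E[X] = 5
Var(X) = 5
E[X²] = 5 + (5)²
= 30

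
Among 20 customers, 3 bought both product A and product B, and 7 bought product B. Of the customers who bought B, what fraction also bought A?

P(A ∩ B) = 3/20
P(B) = 7/20
P(A|B) = P(A ∩ B) / P(B) = (3/20) / (7/20) = 3/7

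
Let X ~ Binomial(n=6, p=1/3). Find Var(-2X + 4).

For X ~ Binomial(n=6, p=1/3):
Var(X) = \frac{4}{3}
Var(-2X + 4) = (-2)² × Var(X) = 4 × \frac{4}{3} = \frac{16}{3}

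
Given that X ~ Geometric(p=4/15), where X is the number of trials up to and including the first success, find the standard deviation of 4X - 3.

For X ~ Geometric(p=4/15), where X is the number of trials up to and including the first success:
Var(X) = \frac{165}{16}
SD(X) = √(Var(X)) = √(\frac{165}{16}) = \frac{\sqrt{165}}{4}
SD(4X - 3) = |4| × SD(X) = 4 × \frac{\sqrt{165}}{4} = \sqrt{165}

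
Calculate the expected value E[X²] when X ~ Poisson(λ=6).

Using the identity E[X²] = Var(X) + (E[X])²:
E[X] = 6
Var(X) = 6
E[X²] = 6 + (6)²
= 42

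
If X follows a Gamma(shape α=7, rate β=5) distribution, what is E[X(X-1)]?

E[X(X-1)] = E[X² - X] = E[X²] - E[X]
E[X] = \frac{7}{5}
E[X²] = Var(X) + (E[X])² = \frac{7}{25} + (\frac{7}{5})² = \frac{56}{25}
E[X(X-1)] = \frac{56}{25} - \frac{7}{5} = \frac{21}{25}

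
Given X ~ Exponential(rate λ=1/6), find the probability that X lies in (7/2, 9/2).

P(7/2 < X < 9/2) = ∫_{7/2}^{9/2} f(x) dx
where f(x) = \frac{e^{- \frac{x}{6}}}{6}
= - \frac{1}{e^{\frac{3}{4}}} + e^{- \frac{7}{12}}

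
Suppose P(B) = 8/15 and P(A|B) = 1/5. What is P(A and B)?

By definition, P(A|B) = P(A ∩ B) / P(B)
So P(A ∩ B) = P(A|B) × P(B)
= 1/5 × 8/15
= 8/75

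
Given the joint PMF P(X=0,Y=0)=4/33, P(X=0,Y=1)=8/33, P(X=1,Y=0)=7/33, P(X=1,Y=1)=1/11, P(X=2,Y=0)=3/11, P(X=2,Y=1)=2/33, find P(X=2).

P(X=2) = P(X=2,Y=0) + P(X=2,Y=1)
= 3/11 + 2/33
= 1/3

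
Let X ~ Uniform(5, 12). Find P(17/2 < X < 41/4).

P(17/2 < X < 41/4) = ∫_{17/2}^{41/4} f(x) dx
where f(x) = \frac{1}{7}
= \frac{1}{4}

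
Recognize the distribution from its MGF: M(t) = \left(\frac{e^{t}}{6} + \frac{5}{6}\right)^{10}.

The MGF M(t) = \left(\frac{e^{t}}{6} + \frac{5}{6}\right)^{10} is the standard form for the Binomial distribution.
Comparing with the known MGF formula identifies: Binomial(n=10, p=1/6)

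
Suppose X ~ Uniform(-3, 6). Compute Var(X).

For X ~ Uniform(-3, 6):
Var(X) = \frac{27}{4}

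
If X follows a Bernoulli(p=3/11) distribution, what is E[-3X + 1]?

For X ~ Bernoulli(p=3/11):
E[X] = \frac{3}{11}
E[-3X + 1] = -3 × E[X] + 1 = \frac{2}{11}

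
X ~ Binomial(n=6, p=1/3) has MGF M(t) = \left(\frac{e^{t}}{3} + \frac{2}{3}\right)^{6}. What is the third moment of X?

To find E[X^3], compute M^(3)(0):
M^(1)(t) = 2 \left(\frac{e^{t}}{3} + \frac{2}{3}\right)^{5} e^{t}
M^(2)(t) = 2 \left(\frac{e^{t}}{3} + \frac{2}{3}\right)^{5} e^{t} + \frac{10 \left(\frac{e^{t}}{3} + \frac{2}{3}\right)^{4} e^{2 t}}{3}
M^(3)(t) = 2 \left(\frac{e^{t}}{3} + \frac{2}{3}\right)^{5} e^{t} + 10 \left(\frac{e^{t}}{3} + \frac{2}{3}\right)^{4} e^{2 t} + \frac{40 \left(\frac{e^{t}}{3} + \frac{2}{3}\right)^{3} e^{3 t}}{9}
M^(3)(0) = \frac{148}{9}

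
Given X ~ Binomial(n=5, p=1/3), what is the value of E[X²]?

Using the identity E[X²] = Var(X) + (E[X])²:
E[X] = \frac{5}{3}
Var(X) = \frac{10}{9}
E[X²] = \frac{10}{9} + (\frac{5}{3})²
= \frac{35}{9}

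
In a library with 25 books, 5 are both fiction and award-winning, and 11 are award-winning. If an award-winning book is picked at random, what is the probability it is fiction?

P(A ∩ B) = 5/25 = 1/5
P(B) = 11/25
P(A|B) = P(A ∩ B) / P(B) = (1/5) / (11/25) = 5/11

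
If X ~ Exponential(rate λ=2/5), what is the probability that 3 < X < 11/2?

P(3 < X < 11/2) = ∫_{3}^{11/2} f(x) dx
where f(x) = \frac{2 e^{- \frac{2 x}{5}}}{5}
= - \frac{1 - e}{e^{\frac{11}{5}}}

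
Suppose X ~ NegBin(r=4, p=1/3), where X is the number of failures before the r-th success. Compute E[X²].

Using the identity E[X²] = Var(X) + (E[X])²:
E[X] = 8
Var(X) = 24
E[X²] = 24 + (8)²
= 88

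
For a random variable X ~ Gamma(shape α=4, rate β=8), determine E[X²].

Using the identity E[X²] = Var(X) + (E[X])²:
E[X] = \frac{1}{2}
Var(X) = \frac{1}{16}
E[X²] = \frac{1}{16} + (\frac{1}{2})²
= \frac{5}{16}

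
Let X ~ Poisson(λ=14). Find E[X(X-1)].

E[X(X-1)] = E[X² - X] = E[X²] - E[X]
E[X] = 14
E[X²] = Var(X) + (E[X])² = 14 + (14)² = 210
E[X(X-1)] = 210 - 14 = 196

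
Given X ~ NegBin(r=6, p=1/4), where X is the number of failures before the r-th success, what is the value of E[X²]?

Using the identity E[X²] = Var(X) + (E[X])²:
E[X] = 18
Var(X) = 72
E[X²] = 72 + (18)²
= 396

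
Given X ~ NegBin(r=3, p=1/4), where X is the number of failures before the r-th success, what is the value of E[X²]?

Using the identity E[X²] = Var(X) + (E[X])²:
E[X] = 9
Var(X) = 36
E[X²] = 36 + (9)²
= 117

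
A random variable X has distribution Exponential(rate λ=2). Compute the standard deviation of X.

For X ~ Exponential(rate λ=2):
Var(X) = \frac{1}{4}
SD(X) = √(Var(X)) = √(\frac{1}{4}) = \frac{1}{2}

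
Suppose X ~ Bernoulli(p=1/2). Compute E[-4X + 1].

For X ~ Bernoulli(p=1/2):
E[X] = \frac{1}{2}
E[-4X + 1] = -4 × E[X] + 1 = -1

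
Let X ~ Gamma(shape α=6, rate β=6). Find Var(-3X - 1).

For X ~ Gamma(shape α=6, rate β=6):
Var(X) = \frac{1}{6}
Var(-3X - 1) = (-3)² × Var(X) = 9 × \frac{1}{6} = \frac{3}{2}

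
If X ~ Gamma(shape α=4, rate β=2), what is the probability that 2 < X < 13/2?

P(2 < X < 13/2) = ∫_{2}^{13/2} f(x) dx
where f(x) = \frac{8 x^{3} e^{- 2 x}}{3}
= \frac{-1394 + 71 e^{9}}{3 e^{13}}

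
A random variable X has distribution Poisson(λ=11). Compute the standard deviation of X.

For X ~ Poisson(λ=11):
Var(X) = 11
SD(X) = √(Var(X)) = √(11) = \sqrt{11}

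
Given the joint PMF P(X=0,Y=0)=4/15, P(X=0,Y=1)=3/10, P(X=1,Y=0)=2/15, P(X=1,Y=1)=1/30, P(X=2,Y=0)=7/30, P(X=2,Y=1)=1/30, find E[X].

First find marginal of X:
P(X=0) = 17/30
P(X=1) = 1/6
P(X=2) = 4/15
E[X] = 0 × 17/30 + 1 × 1/6 + 2 × 4/15 = 7/10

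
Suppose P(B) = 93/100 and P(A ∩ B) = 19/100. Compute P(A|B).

P(A|B) = P(A ∩ B) / P(B)
= (19/100) / (93/100)
= 19/93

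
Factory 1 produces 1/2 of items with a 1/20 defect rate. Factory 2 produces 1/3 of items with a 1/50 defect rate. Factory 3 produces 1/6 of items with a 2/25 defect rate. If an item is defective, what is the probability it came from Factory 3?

Using Bayes' theorem:
P(F1) = 1/2, P(D|F1) = 1/20
P(F2) = 1/3, P(D|F2) = 1/50
P(F3) = 1/6, P(D|F3) = 2/25
P(D) = P(D|F1)P(F1) + P(D|F2)P(F2) + P(D|F3)P(F3)
     = \frac{9}{200}
P(F3|D) = P(D|F3)P(F3) / P(D)
= \frac{8}{27}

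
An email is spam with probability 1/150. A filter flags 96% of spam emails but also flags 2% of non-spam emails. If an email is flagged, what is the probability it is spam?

Let D = the rare event, + = positive/flagged.
P(D) = 1/150
P(+|D) = 96/100 = 24/25
P(+|D') = 2/100 = 1/50
P(+) = P(+|D)P(D) + P(+|D')P(D')
     = \frac{24}{25} × \frac{1}{150} + \frac{1}{50} × \frac{149}{150}
     = \frac{197}{7500}
P(D|+) = P(+|D)P(D)/P(+) = \frac{48}{197}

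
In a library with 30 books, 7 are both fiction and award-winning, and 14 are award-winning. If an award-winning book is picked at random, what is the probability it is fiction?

P(A ∩ B) = 7/30
P(B) = 14/30 = 7/15
P(A|B) = P(A ∩ B) / P(B) = (7/30) / (7/15) = 1/2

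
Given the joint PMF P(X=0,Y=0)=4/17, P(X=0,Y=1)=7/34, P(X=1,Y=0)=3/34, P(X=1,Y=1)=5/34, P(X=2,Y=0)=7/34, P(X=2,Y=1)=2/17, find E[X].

First find marginal of X:
P(X=0) = 15/34
P(X=1) = 4/17
P(X=2) = 11/34
E[X] = 0 × 15/34 + 1 × 4/17 + 2 × 11/34 = 15/17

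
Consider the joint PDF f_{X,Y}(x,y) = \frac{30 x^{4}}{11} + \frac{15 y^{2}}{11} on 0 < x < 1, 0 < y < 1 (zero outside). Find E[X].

E[X] = ∫_0^1 ∫_0^1 x × f(x,y) dy dx
= ∫_0^1 ∫_0^1 x × (\frac{30 x^{4}}{11} + \frac{15 y^{2}}{11}) dy dx
= \frac{15}{22}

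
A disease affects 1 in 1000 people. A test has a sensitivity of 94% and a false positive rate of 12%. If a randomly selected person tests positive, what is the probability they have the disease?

Let D = the rare event, + = positive/flagged.
P(D) = 1/1000
P(+|D) = 94/100 = 47/50
P(+|D') = 12/100 = 3/25
P(+) = P(+|D)P(D) + P(+|D')P(D')
     = \frac{47}{50} × \frac{1}{1000} + \frac{3}{25} × \frac{999}{1000}
     = \frac{6041}{50000}
P(D|+) = P(+|D)P(D)/P(+) = \frac{47}{6041}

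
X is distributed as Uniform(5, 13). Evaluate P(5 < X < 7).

P(5 < X < 7) = ∫_{5}^{7} f(x) dx
where f(x) = \frac{1}{8}
= \frac{1}{4}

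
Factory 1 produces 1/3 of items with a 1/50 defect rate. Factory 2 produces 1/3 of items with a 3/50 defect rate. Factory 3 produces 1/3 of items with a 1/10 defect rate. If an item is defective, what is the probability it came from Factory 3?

Using Bayes' theorem:
P(F1) = 1/3, P(D|F1) = 1/50
P(F2) = 1/3, P(D|F2) = 3/50
P(F3) = 1/3, P(D|F3) = 1/10
P(D) = P(D|F1)P(F1) + P(D|F2)P(F2) + P(D|F3)P(F3)
     = \frac{3}{50}
P(F3|D) = P(D|F3)P(F3) / P(D)
= \frac{5}{9}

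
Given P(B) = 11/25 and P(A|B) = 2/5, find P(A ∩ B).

By definition, P(A|B) = P(A ∩ B) / P(B)
So P(A ∩ B) = P(A|B) × P(B)
= 2/5 × 11/25
= 22/125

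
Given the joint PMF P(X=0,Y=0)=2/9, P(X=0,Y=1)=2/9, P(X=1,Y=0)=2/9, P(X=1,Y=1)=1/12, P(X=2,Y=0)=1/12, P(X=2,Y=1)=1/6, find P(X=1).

P(X=1) = P(X=1,Y=0) + P(X=1,Y=1)
= 2/9 + 1/12
= 11/36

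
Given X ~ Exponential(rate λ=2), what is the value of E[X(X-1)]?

E[X(X-1)] = E[X² - X] = E[X²] - E[X]
E[X] = \frac{1}{2}
E[X²] = Var(X) + (E[X])² = \frac{1}{4} + (\frac{1}{2})² = \frac{1}{2}
E[X(X-1)] = \frac{1}{2} - \frac{1}{2} = 0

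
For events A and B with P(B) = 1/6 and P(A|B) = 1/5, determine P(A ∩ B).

By definition, P(A|B) = P(A ∩ B) / P(B)
So P(A ∩ B) = P(A|B) × P(B)
= 1/5 × 1/6
= 1/30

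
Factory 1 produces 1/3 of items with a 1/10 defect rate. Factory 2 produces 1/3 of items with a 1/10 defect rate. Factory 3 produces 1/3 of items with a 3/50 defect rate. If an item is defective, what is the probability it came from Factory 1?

Using Bayes' theorem:
P(F1) = 1/3, P(D|F1) = 1/10
P(F2) = 1/3, P(D|F2) = 1/10
P(F3) = 1/3, P(D|F3) = 3/50
P(D) = P(D|F1)P(F1) + P(D|F2)P(F2) + P(D|F3)P(F3)
     = \frac{13}{150}
P(F1|D) = P(D|F1)P(F1) / P(D)
= \frac{5}{13}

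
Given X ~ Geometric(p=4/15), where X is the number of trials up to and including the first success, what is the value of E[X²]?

Using the identity E[X²] = Var(X) + (E[X])²:
E[X] = \frac{15}{4}
Var(X) = \frac{165}{16}
E[X²] = \frac{165}{16} + (\frac{15}{4})²
= \frac{195}{8}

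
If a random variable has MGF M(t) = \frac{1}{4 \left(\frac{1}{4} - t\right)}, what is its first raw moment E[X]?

To find E[X], compute M^(1)(0):
M^(1)(t) = \frac{1}{4 \left(\frac{1}{4} - t\right)^{2}}
M^(1)(0) = 4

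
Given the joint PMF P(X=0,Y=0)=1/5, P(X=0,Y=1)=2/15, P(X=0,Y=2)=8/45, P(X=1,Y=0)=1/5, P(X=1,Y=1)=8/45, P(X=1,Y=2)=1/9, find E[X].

First find marginal of X:
P(X=0) = 23/45
P(X=1) = 22/45
E[X] = 0 × 23/45 + 1 × 22/45 = 22/45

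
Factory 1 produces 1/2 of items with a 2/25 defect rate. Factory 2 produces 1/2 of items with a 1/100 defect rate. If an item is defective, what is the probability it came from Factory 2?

Using Bayes' theorem:
P(F1) = 1/2, P(D|F1) = 2/25
P(F2) = 1/2, P(D|F2) = 1/100
P(D) = P(D|F1)P(F1) + P(D|F2)P(F2)
     = \frac{9}{200}
P(F2|D) = P(D|F2)P(F2) / P(D)
= \frac{1}{9}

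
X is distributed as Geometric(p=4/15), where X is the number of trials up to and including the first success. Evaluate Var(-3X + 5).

For X ~ Geometric(p=4/15), where X is the number of trials up to and including the first success:
Var(X) = \frac{165}{16}
Var(-3X + 5) = (-3)² × Var(X) = 9 × \frac{165}{16} = \frac{1485}{16}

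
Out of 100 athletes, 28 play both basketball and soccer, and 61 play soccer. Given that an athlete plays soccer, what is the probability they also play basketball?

P(A ∩ B) = 28/100 = 7/25
P(B) = 61/100
P(A|B) = P(A ∩ B) / P(B) = (7/25) / (61/100) = 28/61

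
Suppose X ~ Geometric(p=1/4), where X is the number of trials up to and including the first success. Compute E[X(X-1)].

E[X(X-1)] = E[X² - X] = E[X²] - E[X]
E[X] = 4
E[X²] = Var(X) + (E[X])² = 12 + (4)² = 28
E[X(X-1)] = 28 - 4 = 24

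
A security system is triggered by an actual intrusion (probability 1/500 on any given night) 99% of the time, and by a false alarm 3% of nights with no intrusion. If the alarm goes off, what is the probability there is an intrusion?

Let D = the rare event, + = positive/flagged.
P(D) = 1/500
P(+|D) = 99/100
P(+|D') = 3/100
P(+) = P(+|D)P(D) + P(+|D')P(D')
     = \frac{99}{100} × \frac{1}{500} + \frac{3}{100} × \frac{499}{500}
     = \frac{399}{12500}
P(D|+) = P(+|D)P(D)/P(+) = \frac{33}{532}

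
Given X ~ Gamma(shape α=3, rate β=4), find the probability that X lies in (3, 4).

P(3 < X < 4) = ∫_{3}^{4} f(x) dx
where f(x) = 32 x^{2} e^{- 4 x}
= \frac{5 \left(-29 + 17 e^{4}\right)}{e^{16}}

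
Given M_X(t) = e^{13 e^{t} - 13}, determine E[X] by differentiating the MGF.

To find E[X], compute M^(1)(0):
M^(1)(t) = 13 e^{t} e^{13 e^{t} - 13}
M^(1)(0) = 13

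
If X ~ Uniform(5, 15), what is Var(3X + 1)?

For X ~ Uniform(5, 15):
Var(X) = \frac{25}{3}
Var(3X + 1) = (3)² × Var(X) = 9 × \frac{25}{3} = 75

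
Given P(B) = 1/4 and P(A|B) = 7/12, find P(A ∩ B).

By definition, P(A|B) = P(A ∩ B) / P(B)
So P(A ∩ B) = P(A|B) × P(B)
= 7/12 × 1/4
= 7/48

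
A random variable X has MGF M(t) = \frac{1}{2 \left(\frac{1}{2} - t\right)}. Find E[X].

To find E[X], compute M^(1)(0):
M^(1)(t) = \frac{1}{2 \left(\frac{1}{2} - t\right)^{2}}
M^(1)(0) = 2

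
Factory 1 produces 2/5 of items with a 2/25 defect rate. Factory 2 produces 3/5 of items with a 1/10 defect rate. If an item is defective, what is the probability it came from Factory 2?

Using Bayes' theorem:
P(F1) = 2/5, P(D|F1) = 2/25
P(F2) = 3/5, P(D|F2) = 1/10
P(D) = P(D|F1)P(F1) + P(D|F2)P(F2)
     = \frac{23}{250}
P(F2|D) = P(D|F2)P(F2) / P(D)
= \frac{15}{23}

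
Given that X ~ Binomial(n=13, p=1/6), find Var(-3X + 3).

For X ~ Binomial(n=13, p=1/6):
Var(X) = \frac{65}{36}
Var(-3X + 3) = (-3)² × Var(X) = 9 × \frac{65}{36} = \frac{65}{4}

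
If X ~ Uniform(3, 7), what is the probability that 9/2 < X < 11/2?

P(9/2 < X < 11/2) = ∫_{9/2}^{11/2} f(x) dx
where f(x) = \frac{1}{4}
= \frac{1}{4}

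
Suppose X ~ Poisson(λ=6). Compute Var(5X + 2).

For X ~ Poisson(λ=6):
Var(X) = 6
Var(5X + 2) = (5)² × Var(X) = 25 × 6 = 150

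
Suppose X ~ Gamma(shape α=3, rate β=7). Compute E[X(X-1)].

E[X(X-1)] = E[X² - X] = E[X²] - E[X]
E[X] = \frac{3}{7}
E[X²] = Var(X) + (E[X])² = \frac{3}{49} + (\frac{3}{7})² = \frac{12}{49}
E[X(X-1)] = \frac{12}{49} - \frac{3}{7} = - \frac{9}{49}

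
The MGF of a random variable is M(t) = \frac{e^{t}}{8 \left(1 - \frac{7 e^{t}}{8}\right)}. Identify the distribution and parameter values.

The MGF M(t) = \frac{e^{t}}{8 \left(1 - \frac{7 e^{t}}{8}\right)} is the standard form for the Geometric distribution.
Comparing with the known MGF formula identifies: Geometric(p=1/8), X = trial number of first success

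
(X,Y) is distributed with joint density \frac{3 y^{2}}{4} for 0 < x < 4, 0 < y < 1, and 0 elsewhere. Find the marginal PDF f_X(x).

f_X(x) = ∫_0^1 f(x,y) dy
= ∫_0^1 \frac{3 y^{2}}{4} dy
= \frac{1}{4} for 0 < x < 4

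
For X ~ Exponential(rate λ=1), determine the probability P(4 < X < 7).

P(4 < X < 7) = ∫_{4}^{7} f(x) dx
where f(x) = e^{- x}
= - \frac{1 - e^{3}}{e^{7}}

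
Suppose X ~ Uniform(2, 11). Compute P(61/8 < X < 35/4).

P(61/8 < X < 35/4) = ∫_{61/8}^{35/4} f(x) dx
where f(x) = \frac{1}{9}
= \frac{1}{8}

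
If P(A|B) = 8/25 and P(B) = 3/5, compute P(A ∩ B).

By definition, P(A|B) = P(A ∩ B) / P(B)
So P(A ∩ B) = P(A|B) × P(B)
= 8/25 × 3/5
= 24/125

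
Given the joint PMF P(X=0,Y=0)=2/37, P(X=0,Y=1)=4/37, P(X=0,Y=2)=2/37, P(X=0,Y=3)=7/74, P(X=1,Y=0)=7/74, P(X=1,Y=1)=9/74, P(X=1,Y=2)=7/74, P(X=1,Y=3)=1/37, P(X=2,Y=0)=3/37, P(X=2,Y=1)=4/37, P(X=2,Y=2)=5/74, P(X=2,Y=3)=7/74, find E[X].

First find marginal of X:
P(X=0) = 23/74
P(X=1) = 25/74
P(X=2) = 13/37
E[X] = 0 × 23/74 + 1 × 25/74 + 2 × 13/37 = 77/74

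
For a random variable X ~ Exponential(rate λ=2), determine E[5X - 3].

For X ~ Exponential(rate λ=2):
E[X] = \frac{1}{2}
E[5X - 3] = 5 × E[X] - 3 = - \frac{1}{2}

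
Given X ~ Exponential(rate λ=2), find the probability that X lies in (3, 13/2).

P(3 < X < 13/2) = ∫_{3}^{13/2} f(x) dx
where f(x) = 2 e^{- 2 x}
= - \frac{1 - e^{7}}{e^{13}}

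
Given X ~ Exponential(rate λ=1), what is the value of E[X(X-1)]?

E[X(X-1)] = E[X² - X] = E[X²] - E[X]
E[X] = 1
E[X²] = Var(X) + (E[X])² = 1 + (1)² = 2
E[X(X-1)] = 2 - 1 = 1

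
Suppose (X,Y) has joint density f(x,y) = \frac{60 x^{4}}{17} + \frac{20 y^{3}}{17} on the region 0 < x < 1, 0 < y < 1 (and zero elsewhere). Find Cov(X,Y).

E[XY] = ∫∫ xy × f(x,y) dx dy = \frac{7}{17}
E[X] = \frac{25}{34}
E[Y] = \frac{10}{17}
Cov(X,Y) = E[XY] - E[X]E[Y] = - \frac{6}{289}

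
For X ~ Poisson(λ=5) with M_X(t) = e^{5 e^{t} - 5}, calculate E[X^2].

To find E[X^2], compute M^(2)(0):
M^(1)(t) = 5 e^{t} e^{5 e^{t} - 5}
M^(2)(t) = 25 e^{2 t} e^{5 e^{t} - 5} + 5 e^{t} e^{5 e^{t} - 5}
M^(2)(0) = 30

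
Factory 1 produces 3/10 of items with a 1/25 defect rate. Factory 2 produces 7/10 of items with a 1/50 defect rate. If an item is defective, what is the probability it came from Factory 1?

Using Bayes' theorem:
P(F1) = 3/10, P(D|F1) = 1/25
P(F2) = 7/10, P(D|F2) = 1/50
P(D) = P(D|F1)P(F1) + P(D|F2)P(F2)
     = \frac{13}{500}
P(F1|D) = P(D|F1)P(F1) / P(D)
= \frac{6}{13}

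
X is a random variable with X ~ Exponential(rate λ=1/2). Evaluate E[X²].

Using the identity E[X²] = Var(X) + (E[X])²:
E[X] = 2
Var(X) = 4
E[X²] = 4 + (2)²
= 8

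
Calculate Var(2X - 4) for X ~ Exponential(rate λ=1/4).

For X ~ Exponential(rate λ=1/4):
Var(X) = 16
Var(2X - 4) = (2)² × Var(X) = 4 × 16 = 64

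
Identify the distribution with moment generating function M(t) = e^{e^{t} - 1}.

The MGF M(t) = e^{e^{t} - 1} is the standard form for the Poisson distribution.
Comparing with the known MGF formula identifies: Poisson(λ=1)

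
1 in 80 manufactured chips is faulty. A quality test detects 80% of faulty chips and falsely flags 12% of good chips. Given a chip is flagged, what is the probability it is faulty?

Let D = the rare event, + = positive/flagged.
P(D) = 1/80
P(+|D) = 80/100 = 4/5
P(+|D') = 12/100 = 3/25
P(+) = P(+|D)P(D) + P(+|D')P(D')
     = \frac{4}{5} × \frac{1}{80} + \frac{3}{25} × \frac{79}{80}
     = \frac{257}{2000}
P(D|+) = P(+|D)P(D)/P(+) = \frac{20}{257}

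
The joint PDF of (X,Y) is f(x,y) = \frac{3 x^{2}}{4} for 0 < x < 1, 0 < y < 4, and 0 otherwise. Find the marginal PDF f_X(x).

f_X(x) = ∫_0^4 f(x,y) dy
= ∫_0^4 \frac{3 x^{2}}{4} dy
= 3 x^{2} for 0 < x < 1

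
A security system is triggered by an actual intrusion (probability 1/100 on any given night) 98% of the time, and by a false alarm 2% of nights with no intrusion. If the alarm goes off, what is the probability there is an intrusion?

Let D = the rare event, + = positive/flagged.
P(D) = 1/100
P(+|D) = 98/100 = 49/50
P(+|D') = 2/100 = 1/50
P(+) = P(+|D)P(D) + P(+|D')P(D')
     = \frac{49}{50} × \frac{1}{100} + \frac{1}{50} × \frac{99}{100}
     = \frac{37}{1250}
P(D|+) = P(+|D)P(D)/P(+) = \frac{49}{148}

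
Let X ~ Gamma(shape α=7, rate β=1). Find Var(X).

For X ~ Gamma(shape α=7, rate β=1):
Var(X) = 7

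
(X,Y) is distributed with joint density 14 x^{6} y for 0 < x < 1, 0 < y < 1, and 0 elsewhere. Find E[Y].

E[Y] = ∫_0^1 ∫_0^1 y × f(x,y) dx dy
= \frac{2}{3}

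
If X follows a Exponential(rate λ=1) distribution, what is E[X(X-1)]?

E[X(X-1)] = E[X² - X] = E[X²] - E[X]
E[X] = 1
E[X²] = Var(X) + (E[X])² = 1 + (1)² = 2
E[X(X-1)] = 2 - 1 = 1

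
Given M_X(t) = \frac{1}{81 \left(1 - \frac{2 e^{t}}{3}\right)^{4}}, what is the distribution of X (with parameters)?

The MGF M(t) = \frac{1}{81 \left(1 - \frac{2 e^{t}}{3}\right)^{4}} is the standard form for the NegativeBinomial distribution.
Comparing with the known MGF formula identifies: NegBin(r=4, p=1/3), X = failures before r-th success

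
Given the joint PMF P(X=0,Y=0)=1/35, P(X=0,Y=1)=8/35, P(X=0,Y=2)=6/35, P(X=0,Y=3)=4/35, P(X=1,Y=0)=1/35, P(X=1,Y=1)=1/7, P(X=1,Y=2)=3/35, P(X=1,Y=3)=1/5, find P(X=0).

P(X=0) = P(X=0,Y=0) + P(X=0,Y=1) + P(X=0,Y=2) + P(X=0,Y=3)
= 1/35 + 8/35 + 6/35 + 4/35
= 19/35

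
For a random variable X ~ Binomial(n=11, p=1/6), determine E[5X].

For X ~ Binomial(n=11, p=1/6):
E[X] = \frac{11}{6}
E[5X] = 5 × E[X] + 0 = \frac{55}{6}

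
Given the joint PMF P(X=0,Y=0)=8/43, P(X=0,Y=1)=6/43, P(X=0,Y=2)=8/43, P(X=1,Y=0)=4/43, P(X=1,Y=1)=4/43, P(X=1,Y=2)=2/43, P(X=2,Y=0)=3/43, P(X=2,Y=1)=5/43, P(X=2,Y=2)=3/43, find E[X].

First find marginal of X:
P(X=0) = 22/43
P(X=1) = 10/43
P(X=2) = 11/43
E[X] = 0 × 22/43 + 1 × 10/43 + 2 × 11/43 = 32/43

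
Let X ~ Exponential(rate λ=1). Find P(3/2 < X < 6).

P(3/2 < X < 6) = ∫_{3/2}^{6} f(x) dx
where f(x) = e^{- x}
= - \frac{1}{e^{6}} + e^{- \frac{3}{2}}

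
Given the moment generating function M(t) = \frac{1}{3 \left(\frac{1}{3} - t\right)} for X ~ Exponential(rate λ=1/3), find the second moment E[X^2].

To find E[X^2], compute M^(2)(0):
M^(1)(t) = \frac{1}{3 \left(\frac{1}{3} - t\right)^{2}}
M^(2)(t) = \frac{2}{3 \left(\frac{1}{3} - t\right)^{3}}
M^(2)(0) = 18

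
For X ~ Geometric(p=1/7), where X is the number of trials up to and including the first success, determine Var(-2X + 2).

For X ~ Geometric(p=1/7), where X is the number of trials up to and including the first success:
Var(X) = 42
Var(-2X + 2) = (-2)² × Var(X) = 4 × 42 = 168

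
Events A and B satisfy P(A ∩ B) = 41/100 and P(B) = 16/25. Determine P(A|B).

P(A|B) = P(A ∩ B) / P(B)
= (41/100) / (16/25)
= 41/64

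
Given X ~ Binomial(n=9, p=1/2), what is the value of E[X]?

For X ~ Binomial(n=9, p=1/2), the expected value is:
E[X] = \frac{9}{2}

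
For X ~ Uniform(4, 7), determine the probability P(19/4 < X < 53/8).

P(19/4 < X < 53/8) = ∫_{19/4}^{53/8} f(x) dx
where f(x) = \frac{1}{3}
= \frac{5}{8}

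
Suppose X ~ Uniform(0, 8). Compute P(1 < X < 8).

P(1 < X < 8) = ∫_{1}^{8} f(x) dx
where f(x) = \frac{1}{8}
= \frac{7}{8}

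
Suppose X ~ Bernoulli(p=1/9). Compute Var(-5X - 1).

For X ~ Bernoulli(p=1/9):
Var(X) = \frac{8}{81}
Var(-5X - 1) = (-5)² × Var(X) = 25 × \frac{8}{81} = \frac{200}{81}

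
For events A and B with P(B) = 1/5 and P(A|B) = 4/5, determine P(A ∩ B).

By definition, P(A|B) = P(A ∩ B) / P(B)
So P(A ∩ B) = P(A|B) × P(B)
= 4/5 × 1/5
= 4/25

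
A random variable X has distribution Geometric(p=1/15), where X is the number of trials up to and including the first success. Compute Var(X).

For X ~ Geometric(p=1/15), where X is the number of trials up to and including the first success:
Var(X) = 210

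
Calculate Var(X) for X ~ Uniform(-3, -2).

For X ~ Uniform(-3, -2):
Var(X) = \frac{1}{12}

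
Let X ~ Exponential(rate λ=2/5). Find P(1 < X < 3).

P(1 < X < 3) = ∫_{1}^{3} f(x) dx
where f(x) = \frac{2 e^{- \frac{2 x}{5}}}{5}
= - \frac{1 - e^{\frac{4}{5}}}{e^{\frac{6}{5}}}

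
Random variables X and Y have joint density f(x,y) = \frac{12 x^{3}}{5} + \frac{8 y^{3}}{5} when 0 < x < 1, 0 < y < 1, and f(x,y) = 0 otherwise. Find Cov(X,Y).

E[XY] = ∫∫ xy × f(x,y) dx dy = \frac{2}{5}
E[X] = \frac{17}{25}
E[Y] = \frac{31}{50}
Cov(X,Y) = E[XY] - E[X]E[Y] = - \frac{27}{1250}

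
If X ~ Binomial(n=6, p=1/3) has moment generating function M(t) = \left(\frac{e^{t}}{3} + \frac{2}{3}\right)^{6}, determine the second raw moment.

To find E[X^2], compute M^(2)(0):
M^(1)(t) = 2 \left(\frac{e^{t}}{3} + \frac{2}{3}\right)^{5} e^{t}
M^(2)(t) = 2 \left(\frac{e^{t}}{3} + \frac{2}{3}\right)^{5} e^{t} + \frac{10 \left(\frac{e^{t}}{3} + \frac{2}{3}\right)^{4} e^{2 t}}{3}
M^(2)(0) = \frac{16}{3}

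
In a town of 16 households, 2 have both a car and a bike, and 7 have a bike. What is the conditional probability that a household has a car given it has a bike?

P(A ∩ B) = 2/16 = 1/8
P(B) = 7/16
P(A|B) = P(A ∩ B) / P(B) = (1/8) / (7/16) = 2/7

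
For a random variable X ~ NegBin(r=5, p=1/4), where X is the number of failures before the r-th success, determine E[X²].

Using the identity E[X²] = Var(X) + (E[X])²:
E[X] = 15
Var(X) = 60
E[X²] = 60 + (15)²
= 285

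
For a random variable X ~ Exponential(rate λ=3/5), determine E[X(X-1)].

E[X(X-1)] = E[X² - X] = E[X²] - E[X]
E[X] = \frac{5}{3}
E[X²] = Var(X) + (E[X])² = \frac{25}{9} + (\frac{5}{3})² = \frac{50}{9}
E[X(X-1)] = \frac{50}{9} - \frac{5}{3} = \frac{35}{9}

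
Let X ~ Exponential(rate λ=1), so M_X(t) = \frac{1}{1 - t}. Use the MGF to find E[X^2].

To find E[X^2], compute M^(2)(0):
M^(1)(t) = \frac{1}{\left(1 - t\right)^{2}}
M^(2)(t) = \frac{2}{\left(1 - t\right)^{3}}
M^(2)(0) = 2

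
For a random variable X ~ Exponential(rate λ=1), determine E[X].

For X ~ Exponential(rate λ=1), the expected value is:
E[X] = 1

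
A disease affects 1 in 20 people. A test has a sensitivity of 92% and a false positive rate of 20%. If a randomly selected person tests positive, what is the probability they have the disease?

Let D = the rare event, + = positive/flagged.
P(D) = 1/20
P(+|D) = 92/100 = 23/25
P(+|D') = 20/100 = 1/5
P(+) = P(+|D)P(D) + P(+|D')P(D')
     = \frac{23}{25} × \frac{1}{20} + \frac{1}{5} × \frac{19}{20}
     = \frac{59}{250}
P(D|+) = P(+|D)P(D)/P(+) = \frac{23}{118}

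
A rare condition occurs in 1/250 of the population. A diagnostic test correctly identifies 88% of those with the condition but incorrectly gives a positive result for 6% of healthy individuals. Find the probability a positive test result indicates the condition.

Let D = the rare event, + = positive/flagged.
P(D) = 1/250
P(+|D) = 88/100 = 22/25
P(+|D') = 6/100 = 3/50
P(+) = P(+|D)P(D) + P(+|D')P(D')
     = \frac{22}{25} × \frac{1}{250} + \frac{3}{50} × \frac{249}{250}
     = \frac{791}{12500}
P(D|+) = P(+|D)P(D)/P(+) = \frac{44}{791}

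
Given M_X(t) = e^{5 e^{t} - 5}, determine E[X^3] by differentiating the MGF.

To find E[X^3], compute M^(3)(0):
M^(1)(t) = 5 e^{t} e^{5 e^{t} - 5}
M^(2)(t) = 25 e^{2 t} e^{5 e^{t} - 5} + 5 e^{t} e^{5 e^{t} - 5}
M^(3)(t) = 125 e^{3 t} e^{5 e^{t} - 5} + 75 e^{2 t} e^{5 e^{t} - 5} + 5 e^{t} e^{5 e^{t} - 5}
M^(3)(0) = 205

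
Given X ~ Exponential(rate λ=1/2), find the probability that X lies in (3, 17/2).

P(3 < X < 17/2) = ∫_{3}^{17/2} f(x) dx
where f(x) = \frac{e^{- \frac{x}{2}}}{2}
= - \frac{1}{e^{\frac{17}{4}}} + e^{- \frac{3}{2}}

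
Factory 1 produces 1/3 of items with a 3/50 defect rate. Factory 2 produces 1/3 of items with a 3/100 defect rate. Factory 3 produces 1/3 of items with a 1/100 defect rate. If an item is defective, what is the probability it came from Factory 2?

Using Bayes' theorem:
P(F1) = 1/3, P(D|F1) = 3/50
P(F2) = 1/3, P(D|F2) = 3/100
P(F3) = 1/3, P(D|F3) = 1/100
P(D) = P(D|F1)P(F1) + P(D|F2)P(F2) + P(D|F3)P(F3)
     = \frac{1}{30}
P(F2|D) = P(D|F2)P(F2) / P(D)
= \frac{3}{10}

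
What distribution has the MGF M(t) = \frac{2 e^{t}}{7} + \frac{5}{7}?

The MGF M(t) = \frac{2 e^{t}}{7} + \frac{5}{7} is the standard form for the Bernoulli distribution.
Comparing with the known MGF formula identifies: Bernoulli(p=2/7)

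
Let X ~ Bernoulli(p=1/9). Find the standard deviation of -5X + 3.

For X ~ Bernoulli(p=1/9):
Var(X) = \frac{8}{81}
SD(X) = √(Var(X)) = √(\frac{8}{81}) = \frac{2 \sqrt{2}}{9}
SD(-5X + 3) = |-5| × SD(X) = 5 × \frac{2 \sqrt{2}}{9} = \frac{10 \sqrt{2}}{9}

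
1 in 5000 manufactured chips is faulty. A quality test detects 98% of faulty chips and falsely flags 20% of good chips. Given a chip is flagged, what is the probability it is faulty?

Let D = the rare event, + = positive/flagged.
P(D) = 1/5000
P(+|D) = 98/100 = 49/50
P(+|D') = 20/100 = 1/5
P(+) = P(+|D)P(D) + P(+|D')P(D')
     = \frac{49}{50} × \frac{1}{5000} + \frac{1}{5} × \frac{4999}{5000}
     = \frac{50039}{250000}
P(D|+) = P(+|D)P(D)/P(+) = \frac{49}{50039}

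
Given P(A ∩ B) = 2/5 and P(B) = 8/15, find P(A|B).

P(A|B) = P(A ∩ B) / P(B)
= (2/5) / (8/15)
= 3/4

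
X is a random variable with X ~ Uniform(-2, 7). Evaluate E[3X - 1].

For X ~ Uniform(-2, 7):
E[X] = \frac{5}{2}
E[3X - 1] = 3 × E[X] - 1 = \frac{13}{2}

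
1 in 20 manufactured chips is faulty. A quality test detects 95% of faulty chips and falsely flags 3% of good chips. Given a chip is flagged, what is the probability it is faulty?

Let D = the rare event, + = positive/flagged.
P(D) = 1/20
P(+|D) = 95/100 = 19/20
P(+|D') = 3/100
P(+) = P(+|D)P(D) + P(+|D')P(D')
     = \frac{19}{20} × \frac{1}{20} + \frac{3}{100} × \frac{19}{20}
     = \frac{19}{250}
P(D|+) = P(+|D)P(D)/P(+) = \frac{5}{8}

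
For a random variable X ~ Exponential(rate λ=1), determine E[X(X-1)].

E[X(X-1)] = E[X² - X] = E[X²] - E[X]
E[X] = 1
E[X²] = Var(X) + (E[X])² = 1 + (1)² = 2
E[X(X-1)] = 2 - 1 = 1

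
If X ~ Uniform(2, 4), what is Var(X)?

For X ~ Uniform(2, 4):
Var(X) = \frac{1}{3}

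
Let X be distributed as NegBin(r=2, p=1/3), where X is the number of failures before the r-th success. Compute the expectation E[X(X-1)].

E[X(X-1)] = E[X² - X] = E[X²] - E[X]
E[X] = 4
E[X²] = Var(X) + (E[X])² = 12 + (4)² = 28
E[X(X-1)] = 28 - 4 = 24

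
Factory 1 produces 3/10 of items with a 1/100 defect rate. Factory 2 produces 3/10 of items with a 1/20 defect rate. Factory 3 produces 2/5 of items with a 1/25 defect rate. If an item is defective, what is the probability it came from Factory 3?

Using Bayes' theorem:
P(F1) = 3/10, P(D|F1) = 1/100
P(F2) = 3/10, P(D|F2) = 1/20
P(F3) = 2/5, P(D|F3) = 1/25
P(D) = P(D|F1)P(F1) + P(D|F2)P(F2) + P(D|F3)P(F3)
     = \frac{17}{500}
P(F3|D) = P(D|F3)P(F3) / P(D)
= \frac{8}{17}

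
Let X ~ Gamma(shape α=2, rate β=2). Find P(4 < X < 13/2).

P(4 < X < 13/2) = ∫_{4}^{13/2} f(x) dx
where f(x) = 4 x e^{- 2 x}
= \frac{-14 + 9 e^{5}}{e^{13}}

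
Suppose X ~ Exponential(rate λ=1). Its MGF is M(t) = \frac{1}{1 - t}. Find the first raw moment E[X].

To find E[X], compute M^(1)(0):
M^(1)(t) = \frac{1}{\left(1 - t\right)^{2}}
M^(1)(0) = 1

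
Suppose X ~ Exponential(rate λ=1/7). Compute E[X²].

Using the identity E[X²] = Var(X) + (E[X])²:
E[X] = 7
Var(X) = 49
E[X²] = 49 + (7)²
= 98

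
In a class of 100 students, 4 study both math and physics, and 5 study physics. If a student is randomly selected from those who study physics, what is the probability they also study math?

P(A ∩ B) = 4/100 = 1/25
P(B) = 5/100 = 1/20
P(A|B) = P(A ∩ B) / P(B) = (1/25) / (1/20) = 4/5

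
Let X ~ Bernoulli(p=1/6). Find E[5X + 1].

For X ~ Bernoulli(p=1/6):
E[X] = \frac{1}{6}
E[5X + 1] = 5 × E[X] + 1 = \frac{11}{6}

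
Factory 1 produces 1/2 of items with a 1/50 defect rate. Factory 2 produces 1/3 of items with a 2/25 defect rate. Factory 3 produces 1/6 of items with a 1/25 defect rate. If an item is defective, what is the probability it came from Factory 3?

Using Bayes' theorem:
P(F1) = 1/2, P(D|F1) = 1/50
P(F2) = 1/3, P(D|F2) = 2/25
P(F3) = 1/6, P(D|F3) = 1/25
P(D) = P(D|F1)P(F1) + P(D|F2)P(F2) + P(D|F3)P(F3)
     = \frac{13}{300}
P(F3|D) = P(D|F3)P(F3) / P(D)
= \frac{2}{13}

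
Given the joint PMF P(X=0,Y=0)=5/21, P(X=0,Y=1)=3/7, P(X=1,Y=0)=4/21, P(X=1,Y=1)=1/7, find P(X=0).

P(X=0) = P(X=0,Y=0) + P(X=0,Y=1)
= 5/21 + 3/7
= 2/3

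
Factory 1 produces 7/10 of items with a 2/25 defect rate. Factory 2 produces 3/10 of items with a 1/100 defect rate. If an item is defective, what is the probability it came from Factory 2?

Using Bayes' theorem:
P(F1) = 7/10, P(D|F1) = 2/25
P(F2) = 3/10, P(D|F2) = 1/100
P(D) = P(D|F1)P(F1) + P(D|F2)P(F2)
     = \frac{59}{1000}
P(F2|D) = P(D|F2)P(F2) / P(D)
= \frac{3}{59}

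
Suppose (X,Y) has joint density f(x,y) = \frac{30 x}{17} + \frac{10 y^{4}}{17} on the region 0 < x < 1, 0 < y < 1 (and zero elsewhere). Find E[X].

E[X] = ∫_0^1 ∫_0^1 x × f(x,y) dy dx
= ∫_0^1 ∫_0^1 x × (\frac{30 x}{17} + \frac{10 y^{4}}{17}) dy dx
= \frac{11}{17}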